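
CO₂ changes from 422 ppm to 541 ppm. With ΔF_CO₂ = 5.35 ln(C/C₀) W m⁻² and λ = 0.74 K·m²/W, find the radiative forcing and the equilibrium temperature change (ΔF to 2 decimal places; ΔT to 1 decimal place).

CO₂: 5.35 × ln(541/422) = 5.35 × ln(1.28199) = 5.35 × 0.24841 = 1.3290 W/m².
ΔT = λ ΔF = 0.74 × 1.33 = 0.9842 K.

ΔF = 1.33 W/m²; ΔT = 1.0 K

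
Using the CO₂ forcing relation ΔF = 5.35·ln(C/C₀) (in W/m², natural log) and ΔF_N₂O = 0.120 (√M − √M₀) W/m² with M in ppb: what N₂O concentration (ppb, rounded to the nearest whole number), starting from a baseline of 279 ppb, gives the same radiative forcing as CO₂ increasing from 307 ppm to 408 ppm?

M ≈ 863 ppb

CO₂ forcing: 5.35 × ln(408/307) = 5.35 × 0.284419 = 1.52164 W/m².
Set 0.120(√M − √279) = 1.52164: √M = 1.52164/0.120 + √279 = 12.6803 + 16.7033 = 29.3836.
M = (29.3836)² = 863.40 ppb.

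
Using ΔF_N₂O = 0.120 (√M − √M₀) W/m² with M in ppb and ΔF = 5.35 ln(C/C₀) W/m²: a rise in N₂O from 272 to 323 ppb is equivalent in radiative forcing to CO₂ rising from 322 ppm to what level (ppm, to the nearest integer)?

C ≈ 333 ppm

N₂O forcing: 0.120 × (√323 − √272) = 0.120 × (17.9722 − 16.4924) = 0.120 × 1.4798 = 0.17758 W/m².
Set 5.35 ln(C/322) = 0.17758: ln(C/322) = 0.17758/5.35 = 0.03319, so C = 322 × e^0.03319 = 322 × 1.03375 = 332.87 ppm.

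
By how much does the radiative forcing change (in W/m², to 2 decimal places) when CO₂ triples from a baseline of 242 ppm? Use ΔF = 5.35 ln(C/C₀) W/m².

ΔF = 5.88 W/m²

ΔF = 5.35 × ln(3) = 5.35 × 1.09861 = 5.8776 W/m².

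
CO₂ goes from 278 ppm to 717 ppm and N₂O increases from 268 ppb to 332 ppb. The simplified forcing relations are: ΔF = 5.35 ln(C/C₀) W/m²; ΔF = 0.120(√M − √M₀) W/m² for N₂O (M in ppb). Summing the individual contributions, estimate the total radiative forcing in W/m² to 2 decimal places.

ΔF = 5.29 W/m²

CO₂: 5.35 × ln(717/278) = 5.35 × ln(2.57914) = 5.35 × 0.94746 = 5.0689 W/m².
N₂O: 0.120 × (√332 − √268) = 0.120 × (18.2209 − 16.3707) = 0.120 × 1.8502 = 0.2220 W/m².
Total ΔF = 5.0689 + 0.2220 = 5.2909 W/m².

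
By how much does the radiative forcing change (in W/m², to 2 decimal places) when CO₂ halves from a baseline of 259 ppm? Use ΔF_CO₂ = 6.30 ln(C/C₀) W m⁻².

ΔF = 6.30 × ln(0.5) = 6.30 × -0.69315 = -4.3668 W/m².

ΔF = -4.37 W/m²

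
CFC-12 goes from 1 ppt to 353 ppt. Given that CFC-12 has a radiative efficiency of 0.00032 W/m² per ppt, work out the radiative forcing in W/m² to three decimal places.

ΔF = 0.113 W/m²

CFC-12: ΔF = 0.00032 × (353 − 1) = 0.00032 × 352 = 0.1126 W/m².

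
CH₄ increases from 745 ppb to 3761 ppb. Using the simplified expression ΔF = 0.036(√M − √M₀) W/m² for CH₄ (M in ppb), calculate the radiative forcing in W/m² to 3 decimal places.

CH₄: 0.036 × (√3761 − √745) = 0.036 × (61.3270 − 27.2947) = 0.036 × 34.0323 = 1.2252 W/m².

ΔF = 1.225 W/m²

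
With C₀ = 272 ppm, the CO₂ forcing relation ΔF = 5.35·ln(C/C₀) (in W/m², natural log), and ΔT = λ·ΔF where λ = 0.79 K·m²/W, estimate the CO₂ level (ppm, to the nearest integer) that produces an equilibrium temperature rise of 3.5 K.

Required forcing: ΔF = ΔT/λ = 3.5/0.79 = 4.4304 W/m².
Then ln(C/272) = ΔF/5.35 = 4.4304/5.35 = 0.82811.
So C = 272 × e^0.82811 = 272 × 2.28899 = 622.61 ppm.

C ≈ 623 ppm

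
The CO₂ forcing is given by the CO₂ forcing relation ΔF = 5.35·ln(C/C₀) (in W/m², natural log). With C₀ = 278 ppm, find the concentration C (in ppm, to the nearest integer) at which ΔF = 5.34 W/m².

Set 5.35 ln(C/278) = 5.34, so ln(C/278) = 5.34/5.35 = 0.99813.
Then C/278 = e^0.99813 = 2.71320, giving C = 278 × 2.71320 = 754.27 ppm.

C ≈ 754 ppm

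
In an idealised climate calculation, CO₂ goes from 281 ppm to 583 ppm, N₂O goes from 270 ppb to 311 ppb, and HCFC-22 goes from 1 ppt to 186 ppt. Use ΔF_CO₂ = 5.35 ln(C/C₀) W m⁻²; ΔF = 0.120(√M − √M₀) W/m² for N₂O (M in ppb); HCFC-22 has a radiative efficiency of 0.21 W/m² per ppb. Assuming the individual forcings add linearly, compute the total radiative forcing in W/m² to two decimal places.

CO₂: 5.35 × ln(583/281) = 5.35 × ln(2.07473) = 5.35 × 0.72983 = 3.9046 W/m².
N₂O: 0.120 × (√311 − √270) = 0.120 × (17.6352 − 16.4317) = 0.120 × 1.2035 = 0.1444 W/m².
HCFC-22: Δ = 186 − 1 = 185 ppt = 0.185 ppb; ΔF = 0.21 × 0.185 = 0.0389 W/m².
Total ΔF = 3.9046 + 0.1444 + 0.0389 = 4.0879 W/m².

ΔF = 4.09 W/m²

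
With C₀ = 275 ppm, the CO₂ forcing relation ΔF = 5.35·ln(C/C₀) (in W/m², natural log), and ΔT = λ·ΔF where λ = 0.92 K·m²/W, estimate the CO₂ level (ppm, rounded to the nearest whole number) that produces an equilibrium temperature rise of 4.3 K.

Required forcing: ΔF = ΔT/λ = 4.3/0.92 = 4.6739 W/m².
Then ln(C/275) = ΔF/5.35 = 4.6739/5.35 = 0.87363.
So C = 275 × e^0.87363 = 275 × 2.39559 = 658.79 ppm.

C ≈ 659 ppm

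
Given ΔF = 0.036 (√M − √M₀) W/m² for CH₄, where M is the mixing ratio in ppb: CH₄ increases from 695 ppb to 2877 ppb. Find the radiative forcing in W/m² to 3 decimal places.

ΔF = 0.982 W/m²

CH₄: 0.036 × (√2877 − √695) = 0.036 × (53.6377 − 26.3629) = 0.036 × 27.2748 = 0.9819 W/m².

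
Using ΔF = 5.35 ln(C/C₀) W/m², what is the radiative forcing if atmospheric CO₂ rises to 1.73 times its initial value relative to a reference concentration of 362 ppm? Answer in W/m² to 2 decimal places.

ΔF = 5.35 × ln(1.73) = 5.35 × 0.54812 = 2.9324 W/m².

ΔF = 2.93 W/m²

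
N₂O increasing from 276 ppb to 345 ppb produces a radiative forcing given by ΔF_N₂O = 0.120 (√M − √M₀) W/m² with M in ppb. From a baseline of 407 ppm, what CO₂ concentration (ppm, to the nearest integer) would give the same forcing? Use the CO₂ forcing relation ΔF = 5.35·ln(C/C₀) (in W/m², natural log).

N₂O forcing: 0.120 × (√345 − √276) = 0.120 × (18.5742 − 16.6132) = 0.120 × 1.9610 = 0.23532 W/m².
Set 5.35 ln(C/407) = 0.23532: ln(C/407) = 0.23532/5.35 = 0.04399, so C = 407 × e^0.04399 = 407 × 1.04497 = 425.30 ppm.

C ≈ 425 ppm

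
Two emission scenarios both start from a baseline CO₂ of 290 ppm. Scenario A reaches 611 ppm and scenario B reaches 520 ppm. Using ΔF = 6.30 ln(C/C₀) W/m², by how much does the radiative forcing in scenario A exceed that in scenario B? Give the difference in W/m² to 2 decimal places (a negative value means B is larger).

ΔF_A − ΔF_B = 1.02 W/m²

ΔF_A = 6.30 ln(611/290) = 6.30 × 0.74522 = 4.6949 W/m².
ΔF_B = 6.30 ln(520/290) = 6.30 × 0.58395 = 3.6789 W/m².
Difference: 4.6949 − 3.6789 = 1.0160 W/m².
(Equivalently, ΔF_A − ΔF_B = 6.30 ln(611/520) = 6.30 × 0.16127 = 1.0160 W/m².)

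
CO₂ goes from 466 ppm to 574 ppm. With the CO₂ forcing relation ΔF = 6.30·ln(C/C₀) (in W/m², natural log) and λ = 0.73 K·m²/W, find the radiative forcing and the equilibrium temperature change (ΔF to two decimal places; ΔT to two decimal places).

CO₂: 6.30 × ln(574/466) = 6.30 × ln(1.23176) = 6.30 × 0.20844 = 1.3132 W/m².
ΔT = λ ΔF = 0.73 × 1.31 = 0.9563 K.

ΔF = 1.31 W/m²; ΔT = 0.96 K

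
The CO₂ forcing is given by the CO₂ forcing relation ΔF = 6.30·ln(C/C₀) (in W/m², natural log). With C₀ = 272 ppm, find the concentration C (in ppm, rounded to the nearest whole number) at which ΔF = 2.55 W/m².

Set 6.30 ln(C/272) = 2.55, so ln(C/272) = 2.55/6.30 = 0.40476.
Then C/272 = e^0.40476 = 1.49894, giving C = 272 × 1.49894 = 407.71 ppm.

C ≈ 408 ppm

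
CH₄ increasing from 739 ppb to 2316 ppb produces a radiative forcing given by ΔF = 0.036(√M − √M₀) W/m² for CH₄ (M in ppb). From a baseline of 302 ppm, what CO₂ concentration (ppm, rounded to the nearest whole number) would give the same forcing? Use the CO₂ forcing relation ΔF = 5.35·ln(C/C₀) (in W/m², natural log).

CH₄ forcing: 0.036 × (√2316 − √739) = 0.036 × (48.1248 − 27.1846) = 0.036 × 20.9402 = 0.75385 W/m².
Set 5.35 ln(C/302) = 0.75385: ln(C/302) = 0.75385/5.35 = 0.14091, so C = 302 × e^0.14091 = 302 × 1.15132 = 347.70 ppm.

C ≈ 348 ppm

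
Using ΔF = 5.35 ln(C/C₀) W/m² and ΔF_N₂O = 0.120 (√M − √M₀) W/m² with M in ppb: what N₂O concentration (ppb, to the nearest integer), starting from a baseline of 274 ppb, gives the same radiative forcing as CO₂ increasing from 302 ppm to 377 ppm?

M ≈ 699 ppb

CO₂ forcing: 5.35 × ln(377/302) = 5.35 × 0.221818 = 1.18673 W/m².
Set 0.120(√M − √274) = 1.18673: √M = 1.18673/0.120 + √274 = 9.8894 + 16.5529 = 26.4423.
M = (26.4423)² = 699.20 ppb.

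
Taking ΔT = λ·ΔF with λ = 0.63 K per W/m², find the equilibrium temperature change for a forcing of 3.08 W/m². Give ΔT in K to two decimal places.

ΔT = λ ΔF = 0.63 × 3.08 = 1.9404 K.

ΔT = 1.94 K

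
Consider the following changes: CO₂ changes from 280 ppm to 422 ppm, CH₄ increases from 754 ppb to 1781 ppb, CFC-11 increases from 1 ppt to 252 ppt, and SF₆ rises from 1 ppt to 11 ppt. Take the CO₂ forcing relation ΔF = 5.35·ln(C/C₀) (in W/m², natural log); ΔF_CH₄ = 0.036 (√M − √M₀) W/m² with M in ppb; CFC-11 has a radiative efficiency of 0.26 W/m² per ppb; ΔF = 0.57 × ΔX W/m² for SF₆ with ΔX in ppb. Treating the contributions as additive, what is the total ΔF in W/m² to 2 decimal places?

ΔF = 2.80 W/m²

CO₂: 5.35 × ln(422/280) = 5.35 × ln(1.50714) = 5.35 × 0.41021 = 2.1946 W/m².
CH₄: 0.036 × (√1781 − √754) = 0.036 × (42.2019 − 27.4591) = 0.036 × 14.7428 = 0.5307 W/m².
CFC-11: Δ = 252 − 1 = 251 ppt = 0.251 ppb; ΔF = 0.26 × 0.251 = 0.0653 W/m².
SF₆: Δ = 11 − 1 = 10 ppt = 0.010 ppb; ΔF = 0.57 × 0.010 = 0.0057 W/m².
Total ΔF = 2.1946 + 0.5307 + 0.0653 + 0.0057 = 2.7963 W/m².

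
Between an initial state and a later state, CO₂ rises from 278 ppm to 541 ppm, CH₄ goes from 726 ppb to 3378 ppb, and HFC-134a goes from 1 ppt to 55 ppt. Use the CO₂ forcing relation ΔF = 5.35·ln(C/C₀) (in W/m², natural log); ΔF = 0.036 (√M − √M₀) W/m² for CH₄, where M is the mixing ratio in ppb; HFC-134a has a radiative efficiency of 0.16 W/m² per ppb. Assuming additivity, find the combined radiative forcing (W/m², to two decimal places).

ΔF = 4.69 W/m²

CO₂: 5.35 × ln(541/278) = 5.35 × ln(1.94604) = 5.35 × 0.66580 = 3.5620 W/m².
CH₄: 0.036 × (√3378 − √726) = 0.036 × (58.1206 − 26.9444) = 0.036 × 31.1762 = 1.1223 W/m².
HFC-134a: Δ = 55 − 1 = 54 ppt = 0.054 ppb; ΔF = 0.16 × 0.054 = 0.0086 W/m².
Total ΔF = 3.5620 + 1.1223 + 0.0086 = 4.6929 W/m².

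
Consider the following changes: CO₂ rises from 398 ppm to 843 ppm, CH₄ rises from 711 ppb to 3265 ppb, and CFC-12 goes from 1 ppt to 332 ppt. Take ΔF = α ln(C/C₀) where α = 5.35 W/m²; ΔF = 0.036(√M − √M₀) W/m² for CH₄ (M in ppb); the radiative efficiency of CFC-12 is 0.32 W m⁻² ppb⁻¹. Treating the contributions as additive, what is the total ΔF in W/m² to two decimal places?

ΔF = 5.22 W/m²

CO₂: 5.35 × ln(843/398) = 5.35 × ln(2.11809) = 5.35 × 0.75051 = 4.0152 W/m².
CH₄: 0.036 × (√3265 − √711) = 0.036 × (57.1402 − 26.6646) = 0.036 × 30.4756 = 1.0971 W/m².
CFC-12: Δ = 332 − 1 = 331 ppt = 0.331 ppb; ΔF = 0.32 × 0.331 = 0.1059 W/m².
Total ΔF = 4.0152 + 1.0971 + 0.1059 = 5.2182 W/m².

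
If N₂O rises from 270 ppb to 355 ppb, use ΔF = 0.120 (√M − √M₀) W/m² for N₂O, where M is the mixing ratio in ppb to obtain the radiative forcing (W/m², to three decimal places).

ΔF = 0.289 W/m²

N₂O: 0.120 × (√355 − √270) = 0.120 × (18.8414 − 16.4317) = 0.120 × 2.4097 = 0.2892 W/m².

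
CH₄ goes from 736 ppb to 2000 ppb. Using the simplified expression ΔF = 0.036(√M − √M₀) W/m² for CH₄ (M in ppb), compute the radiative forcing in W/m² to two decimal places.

ΔF = 0.63 W/m²

CH₄: 0.036 × (√2000 − √736) = 0.036 × (44.7214 − 27.1293) = 0.036 × 17.5921 = 0.6333 W/m².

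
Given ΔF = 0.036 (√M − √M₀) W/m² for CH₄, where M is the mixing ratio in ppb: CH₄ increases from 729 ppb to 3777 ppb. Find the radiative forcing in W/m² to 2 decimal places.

CH₄: 0.036 × (√3777 − √729) = 0.036 × (61.4573 − 27.0000) = 0.036 × 34.4573 = 1.2405 W/m².

ΔF = 1.24 W/m²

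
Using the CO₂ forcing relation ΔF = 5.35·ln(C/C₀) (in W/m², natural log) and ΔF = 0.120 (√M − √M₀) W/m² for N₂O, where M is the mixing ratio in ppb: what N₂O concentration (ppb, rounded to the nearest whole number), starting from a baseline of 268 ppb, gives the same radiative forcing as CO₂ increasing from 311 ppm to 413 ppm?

M ≈ 842 ppb

CO₂ forcing: 5.35 × ln(413/311) = 5.35 × 0.283655 = 1.51755 W/m².
Set 0.120(√M − √268) = 1.51755: √M = 1.51755/0.120 + √268 = 12.6463 + 16.3707 = 29.0170.
M = (29.0170)² = 841.99 ppb.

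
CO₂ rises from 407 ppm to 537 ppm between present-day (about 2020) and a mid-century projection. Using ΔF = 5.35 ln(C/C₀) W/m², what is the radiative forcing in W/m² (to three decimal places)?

ΔF = 1.483 W/m²

CO₂ absorption bands are partially saturated, so forcing scales with the logarithm of the concentration ratio.
CO₂: 5.35 × ln(537/407) = 5.35 × ln(1.31941) = 5.35 × 0.27718 = 1.4829 W/m².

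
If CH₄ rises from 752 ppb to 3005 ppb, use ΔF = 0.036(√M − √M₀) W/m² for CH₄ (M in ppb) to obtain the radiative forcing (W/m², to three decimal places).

CH₄: 0.036 × (√3005 − √752) = 0.036 × (54.8179 − 27.4226) = 0.036 × 27.3953 = 0.9862 W/m².

ΔF = 0.986 W/m²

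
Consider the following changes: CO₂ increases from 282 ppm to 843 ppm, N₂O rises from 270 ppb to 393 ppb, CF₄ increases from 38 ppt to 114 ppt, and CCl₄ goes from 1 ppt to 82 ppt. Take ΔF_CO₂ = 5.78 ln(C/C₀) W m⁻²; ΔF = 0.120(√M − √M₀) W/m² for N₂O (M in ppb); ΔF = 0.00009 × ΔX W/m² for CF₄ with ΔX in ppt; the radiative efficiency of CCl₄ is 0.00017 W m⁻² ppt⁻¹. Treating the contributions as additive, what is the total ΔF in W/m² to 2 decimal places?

CO₂: 5.78 × ln(843/282) = 5.78 × ln(2.98936) = 5.78 × 1.09506 = 6.3294 W/m².
N₂O: 0.120 × (√393 − √270) = 0.120 × (19.8242 − 16.4317) = 0.120 × 3.3925 = 0.4071 W/m².
CF₄: ΔF = 0.00009 × (114 − 38) = 0.00009 × 76 = 0.0068 W/m².
CCl₄: ΔF = 0.00017 × (82 − 1) = 0.00017 × 81 = 0.0138 W/m².
Total ΔF = 6.3294 + 0.4071 + 0.0068 + 0.0138 = 6.7571 W/m².

ΔF = 6.76 W/m²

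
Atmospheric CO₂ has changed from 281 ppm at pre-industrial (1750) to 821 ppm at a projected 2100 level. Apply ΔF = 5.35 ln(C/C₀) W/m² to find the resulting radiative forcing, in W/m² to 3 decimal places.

ΔF = 5.736 W/m²

CO₂: 5.35 × ln(821/281) = 5.35 × ln(2.92171) = 5.35 × 1.07217 = 5.7361 W/m².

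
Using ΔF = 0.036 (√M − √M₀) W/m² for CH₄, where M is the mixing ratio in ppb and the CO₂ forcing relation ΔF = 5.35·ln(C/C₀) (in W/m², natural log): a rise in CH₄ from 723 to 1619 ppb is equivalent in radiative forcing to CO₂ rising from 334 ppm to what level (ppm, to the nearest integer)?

C ≈ 365 ppm

CH₄ forcing: 0.036 × (√1619 − √723) = 0.036 × (40.2368 − 26.8887) = 0.036 × 13.3481 = 0.48053 W/m².
Set 5.35 ln(C/334) = 0.48053: ln(C/334) = 0.48053/5.35 = 0.08982, so C = 334 × e^0.08982 = 334 × 1.09398 = 365.39 ppm.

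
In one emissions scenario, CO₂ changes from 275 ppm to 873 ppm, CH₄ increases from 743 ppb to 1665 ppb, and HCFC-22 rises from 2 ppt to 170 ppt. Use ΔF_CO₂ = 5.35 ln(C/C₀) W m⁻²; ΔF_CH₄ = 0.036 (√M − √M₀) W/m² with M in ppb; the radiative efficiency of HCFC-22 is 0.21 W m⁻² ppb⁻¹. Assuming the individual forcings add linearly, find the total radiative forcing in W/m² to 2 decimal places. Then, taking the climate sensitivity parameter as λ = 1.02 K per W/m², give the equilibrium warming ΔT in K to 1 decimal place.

ΔF = 6.70 W/m²; ΔT = 6.8 K

CO₂: 5.35 × ln(873/275) = 5.35 × ln(3.17455) = 5.35 × 1.15517 = 6.1802 W/m².
CH₄: 0.036 × (√1665 − √743) = 0.036 × (40.8044 − 27.2580) = 0.036 × 13.5464 = 0.4877 W/m².
HCFC-22: Δ = 170 − 2 = 168 ppt = 0.168 ppb; ΔF = 0.21 × 0.168 = 0.0353 W/m².
Total ΔF = 6.1802 + 0.4877 + 0.0353 = 6.7032 W/m².
ΔT = λ ΔF = 1.02 × 6.70 = 6.8340 K.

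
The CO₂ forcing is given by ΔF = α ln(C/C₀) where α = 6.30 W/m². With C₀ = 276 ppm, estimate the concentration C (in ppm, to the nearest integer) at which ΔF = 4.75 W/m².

C ≈ 587 ppm

Set 6.30 ln(C/276) = 4.75, so ln(C/276) = 4.75/6.30 = 0.75397.
Then C/276 = e^0.75397 = 2.12542, giving C = 276 × 2.12542 = 586.62 ppm.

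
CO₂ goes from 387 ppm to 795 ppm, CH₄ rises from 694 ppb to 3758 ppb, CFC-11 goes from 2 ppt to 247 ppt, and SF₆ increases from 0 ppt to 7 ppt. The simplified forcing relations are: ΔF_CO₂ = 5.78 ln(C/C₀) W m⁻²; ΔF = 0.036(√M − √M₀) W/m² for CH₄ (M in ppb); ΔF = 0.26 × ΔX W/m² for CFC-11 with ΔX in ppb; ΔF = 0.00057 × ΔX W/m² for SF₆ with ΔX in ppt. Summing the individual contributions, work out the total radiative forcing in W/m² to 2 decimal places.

ΔF = 5.49 W/m²

CO₂: 5.78 × ln(795/387) = 5.78 × ln(2.05426) = 5.78 × 0.71992 = 4.1611 W/m².
CH₄: 0.036 × (√3758 − √694) = 0.036 × (61.3025 − 26.3439) = 0.036 × 34.9586 = 1.2585 W/m².
CFC-11: Δ = 247 − 2 = 245 ppt = 0.245 ppb; ΔF = 0.26 × 0.245 = 0.0637 W/m².
SF₆: ΔF = 0.00057 × (7 − 0) = 0.00057 × 7 = 0.0040 W/m².
Total ΔF = 4.1611 + 1.2585 + 0.0637 + 0.0040 = 5.4873 W/m².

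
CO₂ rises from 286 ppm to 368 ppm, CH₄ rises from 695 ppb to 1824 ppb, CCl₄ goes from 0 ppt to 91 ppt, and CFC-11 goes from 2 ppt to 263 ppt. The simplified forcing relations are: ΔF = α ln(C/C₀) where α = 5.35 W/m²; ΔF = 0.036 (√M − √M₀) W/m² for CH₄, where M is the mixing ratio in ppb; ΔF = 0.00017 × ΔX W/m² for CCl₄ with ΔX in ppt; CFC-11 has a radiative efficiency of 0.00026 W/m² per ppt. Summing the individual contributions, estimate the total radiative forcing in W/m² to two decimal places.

CO₂: 5.35 × ln(368/286) = 5.35 × ln(1.28671) = 5.35 × 0.25209 = 1.3487 W/m².
CH₄: 0.036 × (√1824 − √695) = 0.036 × (42.7083 − 26.3629) = 0.036 × 16.3454 = 0.5884 W/m².
CCl₄: ΔF = 0.00017 × (91 − 0) = 0.00017 × 91 = 0.0155 W/m².
CFC-11: ΔF = 0.00026 × (263 − 2) = 0.00026 × 261 = 0.0679 W/m².
Total ΔF = 1.3487 + 0.5884 + 0.0155 + 0.0679 = 2.0205 W/m².

ΔF = 2.02 W/m²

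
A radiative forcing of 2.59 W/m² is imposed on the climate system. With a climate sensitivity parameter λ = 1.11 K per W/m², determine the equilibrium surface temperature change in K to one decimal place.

ΔT = 2.9 K

ΔT = λ ΔF = 1.11 × 2.59 = 2.8749 K.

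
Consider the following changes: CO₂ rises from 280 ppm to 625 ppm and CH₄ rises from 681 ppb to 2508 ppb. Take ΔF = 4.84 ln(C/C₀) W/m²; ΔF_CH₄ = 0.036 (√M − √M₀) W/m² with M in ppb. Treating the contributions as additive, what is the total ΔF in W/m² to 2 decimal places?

CO₂: 4.84 × ln(625/280) = 4.84 × ln(2.23214) = 4.84 × 0.80296 = 3.8863 W/m².
CH₄: 0.036 × (√2508 − √681) = 0.036 × (50.0799 − 26.0960) = 0.036 × 23.9839 = 0.8634 W/m².
Total ΔF = 3.8863 + 0.8634 = 4.7497 W/m².

ΔF = 4.75 W/m²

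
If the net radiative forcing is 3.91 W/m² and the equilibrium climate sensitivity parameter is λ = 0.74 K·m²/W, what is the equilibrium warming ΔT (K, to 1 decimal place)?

ΔT = λ ΔF = 0.74 × 3.91 = 2.8934 K.

ΔT = 2.9 K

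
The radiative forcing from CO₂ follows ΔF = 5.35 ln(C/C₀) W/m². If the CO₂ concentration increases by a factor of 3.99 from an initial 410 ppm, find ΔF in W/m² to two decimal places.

ΔF = 5.35 × ln(3.99) = 5.35 × 1.38379 = 7.4033 W/m².

ΔF = 7.40 W/m²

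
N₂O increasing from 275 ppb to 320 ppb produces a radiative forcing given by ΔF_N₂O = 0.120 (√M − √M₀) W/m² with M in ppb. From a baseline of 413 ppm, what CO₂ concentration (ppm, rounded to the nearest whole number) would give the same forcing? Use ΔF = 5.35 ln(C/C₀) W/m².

N₂O forcing: 0.120 × (√320 − √275) = 0.120 × (17.8885 − 16.5831) = 0.120 × 1.3054 = 0.15665 W/m².
Set 5.35 ln(C/413) = 0.15665: ln(C/413) = 0.15665/5.35 = 0.02928, so C = 413 × e^0.02928 = 413 × 1.02971 = 425.27 ppm.

C ≈ 425 ppm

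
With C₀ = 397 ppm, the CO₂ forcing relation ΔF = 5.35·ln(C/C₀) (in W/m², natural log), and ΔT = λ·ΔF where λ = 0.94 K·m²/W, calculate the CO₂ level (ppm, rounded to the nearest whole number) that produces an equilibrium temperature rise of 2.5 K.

Required forcing: ΔF = ΔT/λ = 2.5/0.94 = 2.6596 W/m².
Then ln(C/397) = ΔF/5.35 = 2.6596/5.35 = 0.49712.
So C = 397 × e^0.49712 = 397 × 1.64398 = 652.66 ppm.

C ≈ 653 ppm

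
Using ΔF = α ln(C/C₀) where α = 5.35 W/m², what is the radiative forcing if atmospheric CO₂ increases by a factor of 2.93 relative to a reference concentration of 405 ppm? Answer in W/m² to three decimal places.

ΔF = 5.35 × ln(2.93) = 5.35 × 1.07500 = 5.7513 W/m².

ΔF = 5.751 W/m²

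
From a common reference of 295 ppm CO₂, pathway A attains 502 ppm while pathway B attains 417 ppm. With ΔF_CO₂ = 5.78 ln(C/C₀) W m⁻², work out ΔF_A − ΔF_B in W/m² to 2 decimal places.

ΔF_A = 5.78 ln(502/295) = 5.78 × 0.53162 = 3.0728 W/m².
ΔF_B = 5.78 ln(417/295) = 5.78 × 0.34611 = 2.0005 W/m².
Difference: 3.0728 − 2.0005 = 1.0723 W/m².

ΔF_A − ΔF_B = 1.07 W/m²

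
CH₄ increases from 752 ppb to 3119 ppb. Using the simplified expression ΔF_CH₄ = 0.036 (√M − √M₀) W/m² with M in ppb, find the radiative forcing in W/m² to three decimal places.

CH₄: 0.036 × (√3119 − √752) = 0.036 × (55.8480 − 27.4226) = 0.036 × 28.4254 = 1.0233 W/m².

ΔF = 1.023 W/m²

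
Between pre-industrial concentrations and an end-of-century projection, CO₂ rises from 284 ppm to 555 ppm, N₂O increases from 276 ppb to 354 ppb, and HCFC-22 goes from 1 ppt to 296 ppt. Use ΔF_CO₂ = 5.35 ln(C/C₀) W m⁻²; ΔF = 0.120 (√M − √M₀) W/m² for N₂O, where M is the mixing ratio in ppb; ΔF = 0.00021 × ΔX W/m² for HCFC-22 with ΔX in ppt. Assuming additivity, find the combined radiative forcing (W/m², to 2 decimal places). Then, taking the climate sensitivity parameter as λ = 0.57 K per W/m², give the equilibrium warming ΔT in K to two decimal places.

CO₂: 5.35 × ln(555/284) = 5.35 × ln(1.95423) = 5.35 × 0.67000 = 3.5845 W/m².
N₂O: 0.120 × (√354 − √276) = 0.120 × (18.8149 − 16.6132) = 0.120 × 2.2017 = 0.2642 W/m².
HCFC-22: ΔF = 0.00021 × (296 − 1) = 0.00021 × 295 = 0.0620 W/m².
Total ΔF = 3.5845 + 0.2642 + 0.0620 = 3.9107 W/m².
ΔT = λ ΔF = 0.57 × 3.91 = 2.2287 K.

ΔF = 3.91 W/m²; ΔT = 2.23 K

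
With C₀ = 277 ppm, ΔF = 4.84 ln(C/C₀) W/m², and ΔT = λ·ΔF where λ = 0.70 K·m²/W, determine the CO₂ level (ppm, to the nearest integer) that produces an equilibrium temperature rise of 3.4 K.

Required forcing: ΔF = ΔT/λ = 3.4/0.70 = 4.8571 W/m².
Then ln(C/277) = ΔF/4.84 = 4.8571/4.84 = 1.00353.
So C = 277 × e^1.00353 = 277 × 2.72789 = 755.63 ppm.

C ≈ 756 ppm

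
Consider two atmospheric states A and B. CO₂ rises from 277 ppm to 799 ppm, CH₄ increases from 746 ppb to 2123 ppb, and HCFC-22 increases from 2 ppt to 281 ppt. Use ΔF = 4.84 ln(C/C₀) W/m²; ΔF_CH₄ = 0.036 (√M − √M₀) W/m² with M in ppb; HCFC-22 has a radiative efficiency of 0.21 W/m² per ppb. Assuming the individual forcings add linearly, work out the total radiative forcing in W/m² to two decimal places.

CO₂: 4.84 × ln(799/277) = 4.84 × ln(2.88448) = 4.84 × 1.05934 = 5.1272 W/m².
CH₄: 0.036 × (√2123 − √746) = 0.036 × (46.0760 − 27.3130) = 0.036 × 18.7630 = 0.6755 W/m².
HCFC-22: Δ = 281 − 2 = 279 ppt = 0.279 ppb; ΔF = 0.21 × 0.279 = 0.0586 W/m².
Total ΔF = 5.1272 + 0.6755 + 0.0586 = 5.8613 W/m².

ΔF = 5.86 W/m²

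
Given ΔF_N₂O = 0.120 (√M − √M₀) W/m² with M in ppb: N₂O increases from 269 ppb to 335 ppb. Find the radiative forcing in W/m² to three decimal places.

N₂O: 0.120 × (√335 − √269) = 0.120 × (18.3030 − 16.4012) = 0.120 × 1.9018 = 0.2282 W/m².

ΔF = 0.228 W/m²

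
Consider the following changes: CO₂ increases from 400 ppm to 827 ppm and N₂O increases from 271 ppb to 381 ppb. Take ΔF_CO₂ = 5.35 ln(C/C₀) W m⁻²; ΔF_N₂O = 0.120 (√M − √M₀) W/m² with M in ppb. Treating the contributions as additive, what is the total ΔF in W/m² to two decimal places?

ΔF = 4.25 W/m²

CO₂: 5.35 × ln(827/400) = 5.35 × ln(2.06750) = 5.35 × 0.72634 = 3.8859 W/m².
N₂O: 0.120 × (√381 − √271) = 0.120 × (19.5192 − 16.4621) = 0.120 × 3.0571 = 0.3669 W/m².
Total ΔF = 3.8859 + 0.3669 = 4.2528 W/m².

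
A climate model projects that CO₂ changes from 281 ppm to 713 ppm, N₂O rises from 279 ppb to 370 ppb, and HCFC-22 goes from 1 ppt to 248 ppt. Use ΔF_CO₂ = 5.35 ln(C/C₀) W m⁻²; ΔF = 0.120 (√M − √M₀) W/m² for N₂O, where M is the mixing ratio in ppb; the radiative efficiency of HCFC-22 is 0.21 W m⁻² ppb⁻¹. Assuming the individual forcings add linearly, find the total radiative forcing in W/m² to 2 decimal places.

CO₂: 5.35 × ln(713/281) = 5.35 × ln(2.53737) = 5.35 × 0.93113 = 4.9815 W/m².
N₂O: 0.120 × (√370 − √279) = 0.120 × (19.2354 − 16.7033) = 0.120 × 2.5321 = 0.3039 W/m².
HCFC-22: Δ = 248 − 1 = 247 ppt = 0.247 ppb; ΔF = 0.21 × 0.247 = 0.0519 W/m².
Total ΔF = 4.9815 + 0.3039 + 0.0519 = 5.3373 W/m².

ΔF = 5.34 W/m²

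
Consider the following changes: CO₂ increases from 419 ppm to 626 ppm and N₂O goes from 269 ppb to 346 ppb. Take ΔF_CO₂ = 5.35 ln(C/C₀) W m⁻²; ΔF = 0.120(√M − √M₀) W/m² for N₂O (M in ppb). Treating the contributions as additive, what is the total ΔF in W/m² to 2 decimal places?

CO₂: 5.35 × ln(626/419) = 5.35 × ln(1.49403) = 5.35 × 0.40148 = 2.1479 W/m².
N₂O: 0.120 × (√346 − √269) = 0.120 × (18.6011 − 16.4012) = 0.120 × 2.1999 = 0.2640 W/m².
Total ΔF = 2.1479 + 0.2640 = 2.4119 W/m².

ΔF = 2.41 W/m²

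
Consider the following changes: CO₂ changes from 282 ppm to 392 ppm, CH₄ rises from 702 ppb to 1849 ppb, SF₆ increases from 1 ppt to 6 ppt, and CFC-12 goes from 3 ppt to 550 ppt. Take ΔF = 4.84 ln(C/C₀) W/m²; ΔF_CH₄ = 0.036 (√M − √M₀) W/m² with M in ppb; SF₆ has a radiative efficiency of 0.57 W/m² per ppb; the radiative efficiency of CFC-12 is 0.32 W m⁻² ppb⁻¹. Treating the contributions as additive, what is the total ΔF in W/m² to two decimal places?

ΔF = 2.37 W/m²

CO₂: 4.84 × ln(392/282) = 4.84 × ln(1.39007) = 4.84 × 0.32935 = 1.5941 W/m².
CH₄: 0.036 × (√1849 − √702) = 0.036 × (43.0000 − 26.4953) = 0.036 × 16.5047 = 0.5942 W/m².
SF₆: Δ = 6 − 1 = 5 ppt = 0.005 ppb; ΔF = 0.57 × 0.005 = 0.0029 W/m².
CFC-12: Δ = 550 − 3 = 547 ppt = 0.547 ppb; ΔF = 0.32 × 0.547 = 0.1750 W/m².
Total ΔF = 1.5941 + 0.5942 + 0.0029 + 0.1750 = 2.3662 W/m².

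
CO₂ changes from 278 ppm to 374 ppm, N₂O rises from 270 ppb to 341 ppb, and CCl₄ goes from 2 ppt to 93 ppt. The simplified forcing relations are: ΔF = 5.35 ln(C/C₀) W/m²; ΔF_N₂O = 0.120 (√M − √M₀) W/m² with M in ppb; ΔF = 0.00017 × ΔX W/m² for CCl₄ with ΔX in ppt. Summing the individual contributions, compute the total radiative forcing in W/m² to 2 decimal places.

ΔF = 1.85 W/m²

CO₂: 5.35 × ln(374/278) = 5.35 × ln(1.34532) = 5.35 × 0.29663 = 1.5870 W/m².
N₂O: 0.120 × (√341 − √270) = 0.120 × (18.4662 − 16.4317) = 0.120 × 2.0345 = 0.2441 W/m².
CCl₄: ΔF = 0.00017 × (93 − 2) = 0.00017 × 91 = 0.0155 W/m².
Total ΔF = 1.5870 + 0.2441 + 0.0155 = 1.8466 W/m².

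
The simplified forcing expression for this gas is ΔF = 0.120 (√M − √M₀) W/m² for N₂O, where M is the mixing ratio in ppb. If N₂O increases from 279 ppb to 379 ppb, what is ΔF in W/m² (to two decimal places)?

ΔF = 0.33 W/m²

N₂O: 0.120 × (√379 − √279) = 0.120 × (19.4679 − 16.7033) = 0.120 × 2.7646 = 0.3318 W/m².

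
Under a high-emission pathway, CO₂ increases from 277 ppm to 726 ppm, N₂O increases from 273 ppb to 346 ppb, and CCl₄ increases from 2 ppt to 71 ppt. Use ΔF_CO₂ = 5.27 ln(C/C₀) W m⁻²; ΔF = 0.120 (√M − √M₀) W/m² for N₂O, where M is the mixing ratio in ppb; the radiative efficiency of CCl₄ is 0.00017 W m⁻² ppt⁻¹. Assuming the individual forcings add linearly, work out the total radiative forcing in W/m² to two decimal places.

ΔF = 5.34 W/m²

CO₂: 5.27 × ln(726/277) = 5.27 × ln(2.62094) = 5.27 × 0.96353 = 5.0778 W/m².
N₂O: 0.120 × (√346 − √273) = 0.120 × (18.6011 − 16.5227) = 0.120 × 2.0784 = 0.2494 W/m².
CCl₄: ΔF = 0.00017 × (71 − 2) = 0.00017 × 69 = 0.0117 W/m².
Total ΔF = 5.0778 + 0.2494 + 0.0117 = 5.3389 W/m².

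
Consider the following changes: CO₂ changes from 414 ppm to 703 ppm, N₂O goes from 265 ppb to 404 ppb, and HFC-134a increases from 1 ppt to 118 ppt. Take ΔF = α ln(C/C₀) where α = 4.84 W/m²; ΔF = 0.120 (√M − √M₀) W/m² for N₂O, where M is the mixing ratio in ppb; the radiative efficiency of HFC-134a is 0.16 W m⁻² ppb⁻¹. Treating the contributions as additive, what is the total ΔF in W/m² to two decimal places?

ΔF = 3.04 W/m²

CO₂: 4.84 × ln(703/414) = 4.84 × ln(1.69807) = 4.84 × 0.52949 = 2.5627 W/m².
N₂O: 0.120 × (√404 − √265) = 0.120 × (20.0998 − 16.2788) = 0.120 × 3.8210 = 0.4585 W/m².
HFC-134a: Δ = 118 − 1 = 117 ppt = 0.117 ppb; ΔF = 0.16 × 0.117 = 0.0187 W/m².
Total ΔF = 2.5627 + 0.4585 + 0.0187 = 3.0399 W/m².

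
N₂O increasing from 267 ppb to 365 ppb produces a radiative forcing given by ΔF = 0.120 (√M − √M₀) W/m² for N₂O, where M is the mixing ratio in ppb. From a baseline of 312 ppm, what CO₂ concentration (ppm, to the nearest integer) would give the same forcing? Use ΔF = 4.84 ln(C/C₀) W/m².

C ≈ 334 ppm

N₂O forcing: 0.120 × (√365 − √267) = 0.120 × (19.1050 − 16.3401) = 0.120 × 2.7649 = 0.33179 W/m².
Set 4.84 ln(C/312) = 0.33179: ln(C/312) = 0.33179/4.84 = 0.06855, so C = 312 × e^0.06855 = 312 × 1.07095 = 334.14 ppm.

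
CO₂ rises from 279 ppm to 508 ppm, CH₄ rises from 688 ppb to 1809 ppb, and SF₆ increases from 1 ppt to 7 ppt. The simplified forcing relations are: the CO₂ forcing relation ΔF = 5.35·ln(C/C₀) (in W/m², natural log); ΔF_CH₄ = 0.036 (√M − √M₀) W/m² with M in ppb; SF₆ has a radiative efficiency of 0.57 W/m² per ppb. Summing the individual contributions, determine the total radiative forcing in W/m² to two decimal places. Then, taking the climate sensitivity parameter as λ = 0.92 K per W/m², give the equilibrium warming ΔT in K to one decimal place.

CO₂: 5.35 × ln(508/279) = 5.35 × ln(1.82079) = 5.35 × 0.59927 = 3.2061 W/m².
CH₄: 0.036 × (√1809 − √688) = 0.036 × (42.5323 − 26.2298) = 0.036 × 16.3025 = 0.5869 W/m².
SF₆: Δ = 7 − 1 = 6 ppt = 0.006 ppb; ΔF = 0.57 × 0.006 = 0.0034 W/m².
Total ΔF = 3.2061 + 0.5869 + 0.0034 = 3.7964 W/m².
ΔT = λ ΔF = 0.92 × 3.80 = 3.4960 K.

ΔF = 3.80 W/m²; ΔT = 3.5 K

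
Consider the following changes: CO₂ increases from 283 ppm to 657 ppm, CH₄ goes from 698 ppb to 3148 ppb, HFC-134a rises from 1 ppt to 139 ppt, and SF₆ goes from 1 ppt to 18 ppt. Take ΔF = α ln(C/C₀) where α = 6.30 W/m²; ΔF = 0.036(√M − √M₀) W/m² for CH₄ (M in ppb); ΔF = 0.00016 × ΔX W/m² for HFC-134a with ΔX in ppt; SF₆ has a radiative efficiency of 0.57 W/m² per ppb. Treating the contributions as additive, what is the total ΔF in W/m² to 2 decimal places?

CO₂: 6.30 × ln(657/283) = 6.30 × ln(2.32155) = 6.30 × 0.84224 = 5.3061 W/m².
CH₄: 0.036 × (√3148 − √698) = 0.036 × (56.1070 − 26.4197) = 0.036 × 29.6873 = 1.0687 W/m².
HFC-134a: ΔF = 0.00016 × (139 − 1) = 0.00016 × 138 = 0.0221 W/m².
SF₆: Δ = 18 − 1 = 17 ppt = 0.017 ppb; ΔF = 0.57 × 0.017 = 0.0097 W/m².
Total ΔF = 5.3061 + 1.0687 + 0.0221 + 0.0097 = 6.4066 W/m².

ΔF = 6.41 W/m²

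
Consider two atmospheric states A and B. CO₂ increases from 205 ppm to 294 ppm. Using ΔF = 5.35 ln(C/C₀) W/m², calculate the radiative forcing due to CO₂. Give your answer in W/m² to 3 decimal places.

ΔF = 1.929 W/m²

CO₂: 5.35 × ln(294/205) = 5.35 × ln(1.43415) = 5.35 × 0.36057 = 1.9290 W/m².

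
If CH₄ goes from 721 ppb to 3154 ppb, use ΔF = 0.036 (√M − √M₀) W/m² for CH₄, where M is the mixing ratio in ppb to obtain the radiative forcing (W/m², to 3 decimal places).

CH₄: 0.036 × (√3154 − √721) = 0.036 × (56.1605 − 26.8514) = 0.036 × 29.3091 = 1.0551 W/m².

ΔF = 1.055 W/m²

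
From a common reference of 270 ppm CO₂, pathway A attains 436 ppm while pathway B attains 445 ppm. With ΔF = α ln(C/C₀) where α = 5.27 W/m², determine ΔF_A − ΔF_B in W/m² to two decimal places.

ΔF_A = 5.27 ln(436/270) = 5.27 × 0.47922 = 2.5255 W/m².
ΔF_B = 5.27 ln(445/270) = 5.27 × 0.49965 = 2.6332 W/m².
Difference: 2.5255 − 2.6332 = -0.1077 W/m².
(Equivalently, ΔF_A − ΔF_B = 5.27 ln(436/445) = 5.27 × -0.02043 = -0.1077 W/m².)

ΔF_A − ΔF_B = -0.11 W/m²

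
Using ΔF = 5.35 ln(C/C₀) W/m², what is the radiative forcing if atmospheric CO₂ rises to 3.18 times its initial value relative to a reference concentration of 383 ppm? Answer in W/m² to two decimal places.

Because the forcing depends only on the ratio C/C₀, the initial concentration does not enter.
ΔF = 5.35 × ln(3.18) = 5.35 × 1.15688 = 6.1893 W/m².

ΔF = 6.19 W/m²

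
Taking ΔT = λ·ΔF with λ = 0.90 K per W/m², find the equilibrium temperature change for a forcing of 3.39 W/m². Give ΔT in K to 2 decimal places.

ΔT = 3.05 K

ΔT = λ ΔF = 0.90 × 3.39 = 3.0510 K.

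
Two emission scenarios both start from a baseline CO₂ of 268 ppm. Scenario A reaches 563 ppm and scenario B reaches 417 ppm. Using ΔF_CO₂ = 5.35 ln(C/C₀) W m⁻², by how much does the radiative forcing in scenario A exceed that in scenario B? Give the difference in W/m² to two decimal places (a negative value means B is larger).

ΔF_A = 5.35 ln(563/268) = 5.35 × 0.74229 = 3.9713 W/m².
ΔF_B = 5.35 ln(417/268) = 5.35 × 0.44210 = 2.3652 W/m².
Difference: 3.9713 − 2.3652 = 1.6061 W/m².

ΔF_A − ΔF_B = 1.61 W/m²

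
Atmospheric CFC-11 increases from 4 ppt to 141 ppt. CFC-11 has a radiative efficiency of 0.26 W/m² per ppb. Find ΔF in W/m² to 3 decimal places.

ΔF = 0.036 W/m²

CFC-11: Δ = 141 − 4 = 137 ppt = 0.137 ppb; ΔF = 0.26 × 0.137 = 0.0356 W/m².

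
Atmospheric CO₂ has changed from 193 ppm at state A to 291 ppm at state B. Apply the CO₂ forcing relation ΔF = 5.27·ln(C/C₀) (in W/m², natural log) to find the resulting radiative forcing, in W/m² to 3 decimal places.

CO₂: 5.27 × ln(291/193) = 5.27 × ln(1.50777) = 5.27 × 0.41063 = 2.1640 W/m².

ΔF = 2.164 W/m²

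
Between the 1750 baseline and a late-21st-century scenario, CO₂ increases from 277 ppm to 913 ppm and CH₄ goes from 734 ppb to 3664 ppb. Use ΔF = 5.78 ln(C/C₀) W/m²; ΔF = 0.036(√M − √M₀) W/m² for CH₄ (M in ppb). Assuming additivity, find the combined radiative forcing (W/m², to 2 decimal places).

ΔF = 8.10 W/m²

CO₂: 5.78 × ln(913/277) = 5.78 × ln(3.29603) = 5.78 × 1.19272 = 6.8939 W/m².
CH₄: 0.036 × (√3664 − √734) = 0.036 × (60.5310 − 27.0924) = 0.036 × 33.4386 = 1.2038 W/m².
Total ΔF = 6.8939 + 1.2038 = 8.0977 W/m².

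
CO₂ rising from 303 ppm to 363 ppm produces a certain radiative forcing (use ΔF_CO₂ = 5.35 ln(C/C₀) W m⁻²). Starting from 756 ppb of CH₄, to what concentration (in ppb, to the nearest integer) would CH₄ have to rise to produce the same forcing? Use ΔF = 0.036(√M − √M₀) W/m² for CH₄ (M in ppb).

M ≈ 2953 ppb

CO₂ forcing: 5.35 × ln(363/303) = 5.35 × 0.180670 = 0.96658 W/m².
Set 0.036(√M − √756) = 0.96658: √M = 0.96658/0.036 + √756 = 26.8494 + 27.4955 = 54.3449.
M = (54.3449)² = 2953.37 ppb.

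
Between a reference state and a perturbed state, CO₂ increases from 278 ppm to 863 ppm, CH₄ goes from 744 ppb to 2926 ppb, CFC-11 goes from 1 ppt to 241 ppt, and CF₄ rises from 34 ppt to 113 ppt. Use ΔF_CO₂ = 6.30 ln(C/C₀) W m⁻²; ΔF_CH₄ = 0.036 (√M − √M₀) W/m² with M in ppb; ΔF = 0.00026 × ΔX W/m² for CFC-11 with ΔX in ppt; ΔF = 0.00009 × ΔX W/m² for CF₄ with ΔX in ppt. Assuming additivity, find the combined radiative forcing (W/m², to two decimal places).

ΔF = 8.17 W/m²

CO₂: 6.30 × ln(863/278) = 6.30 × ln(3.10432) = 6.30 × 1.13279 = 7.1366 W/m².
CH₄: 0.036 × (√2926 − √744) = 0.036 × (54.0925 − 27.2764) = 0.036 × 26.8161 = 0.9654 W/m².
CFC-11: ΔF = 0.00026 × (241 − 1) = 0.00026 × 240 = 0.0624 W/m².
CF₄: ΔF = 0.00009 × (113 − 34) = 0.00009 × 79 = 0.0071 W/m².
Total ΔF = 7.1366 + 0.9654 + 0.0624 + 0.0071 = 8.1715 W/m².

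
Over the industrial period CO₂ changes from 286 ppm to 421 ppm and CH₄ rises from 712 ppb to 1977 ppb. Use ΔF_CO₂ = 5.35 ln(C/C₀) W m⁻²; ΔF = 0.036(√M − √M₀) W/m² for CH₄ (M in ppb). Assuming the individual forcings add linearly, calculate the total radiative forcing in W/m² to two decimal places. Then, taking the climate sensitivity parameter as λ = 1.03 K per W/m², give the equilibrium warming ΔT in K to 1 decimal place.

CO₂: 5.35 × ln(421/286) = 5.35 × ln(1.47203) = 5.35 × 0.38664 = 2.0685 W/m².
CH₄: 0.036 × (√1977 − √712) = 0.036 × (44.4635 − 26.6833) = 0.036 × 17.7802 = 0.6401 W/m².
Total ΔF = 2.0685 + 0.6401 = 2.7086 W/m².
ΔT = λ ΔF = 1.03 × 2.71 = 2.7913 K.

ΔF = 2.71 W/m²; ΔT = 2.8 K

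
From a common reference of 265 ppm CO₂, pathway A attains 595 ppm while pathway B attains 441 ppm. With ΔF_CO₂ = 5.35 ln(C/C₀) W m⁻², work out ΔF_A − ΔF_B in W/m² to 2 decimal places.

ΔF_A = 5.35 ln(595/265) = 5.35 × 0.80883 = 4.3272 W/m².
ΔF_B = 5.35 ln(441/265) = 5.35 × 0.50932 = 2.7249 W/m².
Difference: 4.3272 − 2.7249 = 1.6023 W/m².

ΔF_A − ΔF_B = 1.60 W/m²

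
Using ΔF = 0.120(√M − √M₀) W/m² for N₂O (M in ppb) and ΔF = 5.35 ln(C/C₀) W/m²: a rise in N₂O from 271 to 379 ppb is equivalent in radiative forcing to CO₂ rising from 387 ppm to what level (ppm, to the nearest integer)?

N₂O forcing: 0.120 × (√379 − √271) = 0.120 × (19.4679 − 16.4621) = 0.120 × 3.0058 = 0.36070 W/m².
Set 5.35 ln(C/387) = 0.36070: ln(C/387) = 0.36070/5.35 = 0.06742, so C = 387 × e^0.06742 = 387 × 1.06974 = 413.99 ppm.

C ≈ 414 ppm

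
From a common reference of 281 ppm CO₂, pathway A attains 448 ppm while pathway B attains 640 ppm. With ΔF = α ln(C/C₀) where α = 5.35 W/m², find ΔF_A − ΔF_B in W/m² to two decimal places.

ΔF_A = 5.35 ln(448/281) = 5.35 × 0.46644 = 2.4955 W/m².
ΔF_B = 5.35 ln(640/281) = 5.35 × 0.82311 = 4.4036 W/m².
Difference: 2.4955 − 4.4036 = -1.9081 W/m².

ΔF_A − ΔF_B = -1.91 W/m²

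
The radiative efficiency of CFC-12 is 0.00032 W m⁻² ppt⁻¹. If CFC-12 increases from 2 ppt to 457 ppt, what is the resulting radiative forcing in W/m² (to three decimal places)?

CFC-12: ΔF = 0.00032 × (457 − 2) = 0.00032 × 455 = 0.1456 W/m².

ΔF = 0.146 W/m²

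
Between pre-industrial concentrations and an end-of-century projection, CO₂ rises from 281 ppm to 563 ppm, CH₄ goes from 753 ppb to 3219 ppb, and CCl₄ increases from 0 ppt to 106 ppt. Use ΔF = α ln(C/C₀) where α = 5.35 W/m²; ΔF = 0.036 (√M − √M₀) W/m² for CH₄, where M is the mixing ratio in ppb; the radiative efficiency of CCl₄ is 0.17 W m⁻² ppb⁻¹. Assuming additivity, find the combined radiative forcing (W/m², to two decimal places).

ΔF = 4.79 W/m²

CO₂: 5.35 × ln(563/281) = 5.35 × ln(2.00356) = 5.35 × 0.69493 = 3.7179 W/m².
CH₄: 0.036 × (√3219 − √753) = 0.036 × (56.7362 − 27.4408) = 0.036 × 29.2954 = 1.0546 W/m².
CCl₄: Δ = 106 − 0 = 106 ppt = 0.106 ppb; ΔF = 0.17 × 0.106 = 0.0180 W/m².
Total ΔF = 3.7179 + 1.0546 + 0.0180 = 4.7905 W/m².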